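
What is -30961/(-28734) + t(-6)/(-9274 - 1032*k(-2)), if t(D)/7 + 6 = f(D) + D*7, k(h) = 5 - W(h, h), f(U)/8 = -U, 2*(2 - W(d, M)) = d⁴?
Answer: 30961/28734 ≈ 1.0775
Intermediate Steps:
W(d, M) = 2 - d⁴/2
f(U) = -8*U (f(U) = 8*(-U) = -8*U)
k(h) = 3 + h⁴/2 (k(h) = 5 - (2 - h⁴/2) = 5 + (-2 + h⁴/2) = 3 + h⁴/2)
t(D) = -42 - 7*D (t(D) = -42 + 7*(-8*D + D*7) = -42 + 7*(-8*D + 7*D) = -42 + 7*(-D) = -42 - 7*D)
-30961/(-28734) + t(-6)/(-9274 - 1032*k(-2)) = -30961/(-28734) + (-42 - 7*(-6))/(-9274 - 1032*(3 + (½)*(-2)⁴)) = -30961*(-1/28734) + (-42 + 42)/(-9274 - 1032*(3 + (½)*16)) = 30961/28734 + 0/(-9274 - 1032*(3 + 8)) = 30961/28734 + 0/(-9274 - 1032*11) = 30961/28734 + 0/(-9274 - 1*11352) = 30961/28734 + 0/(-9274 - 11352) = 30961/28734 + 0/(-20626) = 30961/28734 + 0*(-1/20626) = 30961/28734 + 0 = 30961/28734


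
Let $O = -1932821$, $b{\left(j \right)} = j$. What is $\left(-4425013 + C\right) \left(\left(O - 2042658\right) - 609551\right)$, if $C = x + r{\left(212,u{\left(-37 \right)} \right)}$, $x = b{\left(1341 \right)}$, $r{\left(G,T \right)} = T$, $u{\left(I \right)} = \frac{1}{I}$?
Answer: $\frac{750458751300950}{37} \approx 2.0283 \cdot 10^{13}$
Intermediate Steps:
$x = 1341$
$C = \frac{49616}{37}$ ($C = 1341 + \frac{1}{-37} = 1341 - \frac{1}{37} = \frac{49616}{37} \approx 1341.0$)
$\left(-4425013 + C\right) \left(\left(O - 2042658\right) - 609551\right) = \left(-4425013 + \frac{49616}{37}\right) \left(\left(-1932821 - 2042658\right) - 609551\right) = - \frac{163675865 \left(\left(-1932821 - 2042658\right) - 609551\right)}{37} = - \frac{163675865 \left(-3975479 - 609551\right)}{37} = \left(- \frac{163675865}{37}\right) \left(-4585030\right) = \frac{750458751300950}{37}$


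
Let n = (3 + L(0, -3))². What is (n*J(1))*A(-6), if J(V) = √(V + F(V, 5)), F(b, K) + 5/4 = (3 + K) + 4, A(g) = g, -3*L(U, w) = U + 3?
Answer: -12*√47 ≈ -82.268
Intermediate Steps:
L(U, w) = -1 - U/3 (L(U, w) = -(U + 3)/3 = -(3 + U)/3 = -1 - U/3)
n = 4 (n = (3 + (-1 - ⅓*0))² = (3 + (-1 + 0))² = (3 - 1)² = 2² = 4)
F(b, K) = 23/4 + K (F(b, K) = -5/4 + ((3 + K) + 4) = -5/4 + (7 + K) = 23/4 + K)
J(V) = √(43/4 + V) (J(V) = √(V + (23/4 + 5)) = √(V + 43/4) = √(43/4 + V))
(n*J(1))*A(-6) = (4*(√(43 + 4*1)/2))*(-6) = (4*(√(43 + 4)/2))*(-6) = (4*(√47/2))*(-6) = (2*√47)*(-6) = -12*√47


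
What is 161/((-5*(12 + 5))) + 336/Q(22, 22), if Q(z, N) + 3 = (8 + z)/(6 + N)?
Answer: -134729/765 ≈ -176.12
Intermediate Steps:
Q(z, N) = -3 + (8 + z)/(6 + N)
161/((-5*(12 + 5))) + 336/Q(22, 22) = 161/((-5*(12 + 5))) + 336/(((-10 + 22 - 3*22)/(6 + 22))) = 161/((-5*17)) + 336/(((-10 + 22 - 66)/28)) = 161/(-85) + 336/(((1/28)*(-54))) = 161*(-1/85) + 336/(-27/14) = -161/85 + 336*(-14/27) = -161/85 - 1568/9 = -134729/765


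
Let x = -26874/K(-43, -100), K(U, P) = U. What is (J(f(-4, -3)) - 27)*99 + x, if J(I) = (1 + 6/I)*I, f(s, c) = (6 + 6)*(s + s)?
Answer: -471195/43 ≈ -10958.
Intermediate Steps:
f(s, c) = 24*s (f(s, c) = 12*(2*s) = 24*s)
J(I) = I*(1 + 6/I)
x = 26874/43 (x = -26874/(-43) = -26874*(-1/43) = 26874/43 ≈ 624.98)
(J(f(-4, -3)) - 27)*99 + x = ((6 + 24*(-4)) - 27)*99 + 26874/43 = ((6 - 96) - 27)*99 + 26874/43 = (-90 - 27)*99 + 26874/43 = -117*99 + 26874/43 = -11583 + 26874/43 = -471195/43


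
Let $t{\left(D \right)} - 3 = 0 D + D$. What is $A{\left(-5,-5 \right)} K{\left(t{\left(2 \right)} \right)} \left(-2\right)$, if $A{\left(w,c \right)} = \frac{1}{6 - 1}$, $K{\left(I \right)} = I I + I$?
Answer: $-12$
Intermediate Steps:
$t{\left(D \right)} = 3 + D$ ($t{\left(D \right)} = 3 + \left(0 D + D\right) = 3 + \left(0 + D\right) = 3 + D$)
$K{\left(I \right)} = I + I^{2}$ ($K{\left(I \right)} = I^{2} + I = I + I^{2}$)
$A{\left(w,c \right)} = \frac{1}{5}$
$A{\left(-5,-5 \right)} K{\left(t{\left(2 \right)} \right)} \left(-2\right) = \frac{\left(3 + 2\right) \left(1 + \left(3 + 2\right)\right) \left(-2\right)}{5} = \frac{5 \left(1 + 5\right) \left(-2\right)}{5} = \frac{5 \cdot 6 \left(-2\right)}{5} = \frac{30 \left(-2\right)}{5} = \frac{1}{5} \left(-60\right) = -12$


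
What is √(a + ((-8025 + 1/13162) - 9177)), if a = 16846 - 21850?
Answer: I*√3846928433102/13162 ≈ 149.02*I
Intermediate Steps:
a = -5004
√(a + ((-8025 + 1/13162) - 9177)) = √(-5004 + ((-8025 + 1/13162) - 9177)) = √(-5004 + (-105625049/13162 - 9177)) = √(-5004 - 226412723/13162) = √(-292275371/13162) = I*√3846928433102/13162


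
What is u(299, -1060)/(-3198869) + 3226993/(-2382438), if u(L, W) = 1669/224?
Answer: -1156147509687215/853563991013664 ≈ -1.3545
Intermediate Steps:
u(L, W) = 1669/224 (u(L, W) = 1669*(1/224) = 1669/224)
u(299, -1060)/(-3198869) + 3226993/(-2382438) = (1669/224)/(-3198869) + 3226993/(-2382438) = (1669/224)*(-1/3198869) + 3226993*(-1/2382438) = -1669/716546656 - 3226993/2382438 = -1156147509687215/853563991013664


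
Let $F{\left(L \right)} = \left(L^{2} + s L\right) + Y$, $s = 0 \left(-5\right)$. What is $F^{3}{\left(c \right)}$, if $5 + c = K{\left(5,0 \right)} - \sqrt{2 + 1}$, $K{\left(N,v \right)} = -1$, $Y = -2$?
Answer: $98605 + 54468 \sqrt{3} \approx 1.9295 \cdot 10^{5}$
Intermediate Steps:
$s = 0$
$c = -6 - \sqrt{3}$ ($c = -5 - \left(1 + \sqrt{2 + 1}\right) = -5 - \left(1 + \sqrt{3}\right) = -6 - \sqrt{3} \approx -7.732$)
$F{\left(L \right)} = -2 + L^{2}$ ($F{\left(L \right)} = \left(L^{2} + 0 L\right) - 2 = \left(L^{2} + 0\right) - 2 = L^{2} - 2 = -2 + L^{2}$)
$F^{3}{\left(c \right)} = \left(-2 + \left(-6 - \sqrt{3}\right)^{2}\right)^{3}$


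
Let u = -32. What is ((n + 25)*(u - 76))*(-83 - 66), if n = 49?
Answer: 1190808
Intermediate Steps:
((n + 25)*(u - 76))*(-83 - 66) = ((49 + 25)*(-32 - 76))*(-83 - 66) = (74*(-108))*(-149) = -7992*(-149) = 1190808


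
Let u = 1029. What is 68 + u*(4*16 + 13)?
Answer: 79301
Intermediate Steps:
68 + u*(4*16 + 13) = 68 + 1029*(4*16 + 13) = 68 + 1029*(64 + 13) = 68 + 1029*77 = 68 + 79233 = 79301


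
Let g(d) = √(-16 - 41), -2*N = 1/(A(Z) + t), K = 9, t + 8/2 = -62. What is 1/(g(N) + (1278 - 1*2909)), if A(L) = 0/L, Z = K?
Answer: -1631/2660218 - I*√57/2660218 ≈ -0.00061311 - 2.8381e-6*I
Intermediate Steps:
t = -66 (t = -4 - 62 = -66)
Z = 9
A(L) = 0
N = 1/132 (N = -1/(2*(0 - 66)) = -½/(-66) = -½*(-1/66) = 1/132 ≈ 0.0075758)
g(d) = I*√57 (g(d) = √(-57) = I*√57)
1/(g(N) + (1278 - 1*2909)) = 1/(I*√57 + (1278 - 1*2909)) = 1/(I*√57 + (1278 - 2909)) = 1/(I*√57 - 1631) = 1/(-1631 + I*√57)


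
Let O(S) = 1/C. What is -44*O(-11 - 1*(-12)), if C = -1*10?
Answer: 22/5 ≈ 4.4000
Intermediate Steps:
C = -10
O(S) = -⅒ (O(S) = 1/(-10) = -⅒)
-44*O(-11 - 1*(-12)) = -44*(-⅒) = 22/5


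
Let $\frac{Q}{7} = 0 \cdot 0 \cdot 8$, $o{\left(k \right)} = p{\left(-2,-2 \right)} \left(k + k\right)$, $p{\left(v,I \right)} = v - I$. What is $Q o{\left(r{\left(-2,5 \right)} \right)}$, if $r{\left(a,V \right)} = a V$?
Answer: $0$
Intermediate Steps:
$r{\left(a,V \right)} = V a$
$o{\left(k \right)} = 0$ ($o{\left(k \right)} = \left(-2 - -2\right) \left(k + k\right) = \left(-2 + 2\right) 2 k = 0 \cdot 2 k = 0$)
$Q = 0$ ($Q = 7 \cdot 0 \cdot 0 \cdot 8 = 7 \cdot 0 \cdot 8 = 7 \cdot 0 = 0$)
$Q o{\left(r{\left(-2,5 \right)} \right)} = 0 \cdot 0 = 0$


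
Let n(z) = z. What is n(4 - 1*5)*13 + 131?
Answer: 118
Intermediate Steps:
n(4 - 1*5)*13 + 131 = (4 - 1*5)*13 + 131 = (4 - 5)*13 + 131 = -1*13 + 131 = -13 + 131 = 118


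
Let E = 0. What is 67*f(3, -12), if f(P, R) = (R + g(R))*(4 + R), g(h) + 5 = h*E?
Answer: 9112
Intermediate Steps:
g(h) = -5 (g(h) = -5 + h*0 = -5 + 0 = -5)
f(P, R) = (-5 + R)*(4 + R) (f(P, R) = (R - 5)*(4 + R) = (-5 + R)*(4 + R))
67*f(3, -12) = 67*(-20 + (-12)² - 1*(-12)) = 67*(-20 + 144 + 12) = 67*136 = 9112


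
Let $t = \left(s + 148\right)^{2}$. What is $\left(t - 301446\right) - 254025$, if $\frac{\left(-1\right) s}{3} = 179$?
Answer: $-404150$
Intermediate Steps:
$s = -537$ ($s = \left(-3\right) 179 = -537$)
$t = 151321$ ($t = \left(-537 + 148\right)^{2} = \left(-389\right)^{2} = 151321$)
$\left(t - 301446\right) - 254025 = \left(151321 - 301446\right) - 254025 = -150125 - 254025 = -404150$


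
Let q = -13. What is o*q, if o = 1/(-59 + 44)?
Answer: 13/15 ≈ 0.86667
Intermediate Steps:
o = -1/15 (o = 1/(-15) = -1/15 ≈ -0.066667)
o*q = -1/15*(-13) = 13/15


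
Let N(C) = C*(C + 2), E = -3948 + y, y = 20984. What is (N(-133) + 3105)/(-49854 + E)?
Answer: -10264/16409 ≈ -0.62551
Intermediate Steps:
E = 17036 (E = -3948 + 20984 = 17036)
N(C) = C*(2 + C)
(N(-133) + 3105)/(-49854 + E) = (-133*(2 - 133) + 3105)/(-49854 + 17036) = (-133*(-131) + 3105)/(-32818) = (17423 + 3105)*(-1/32818) = 20528*(-1/32818) = -10264/16409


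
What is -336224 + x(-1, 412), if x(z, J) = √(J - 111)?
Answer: -336224 + √301 ≈ -3.3621e+5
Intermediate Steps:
x(z, J) = √(-111 + J)
-336224 + x(-1, 412) = -336224 + √(-111 + 412) = -336224 + √301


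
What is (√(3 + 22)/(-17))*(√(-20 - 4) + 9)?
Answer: -45/17 - 10*I*√6/17 ≈ -2.6471 - 1.4409*I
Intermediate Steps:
(√(3 + 22)/(-17))*(√(-20 - 4) + 9) = (√25*(-1/17))*(√(-24) + 9) = (5*(-1/17))*(2*I*√6 + 9) = -5*(9 + 2*I*√6)/17 = -45/17 - 10*I*√6/17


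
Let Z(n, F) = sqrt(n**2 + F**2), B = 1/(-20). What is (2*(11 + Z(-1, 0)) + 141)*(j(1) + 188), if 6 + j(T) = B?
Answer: 120087/4 ≈ 30022.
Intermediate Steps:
B = -1/20 ≈ -0.050000
j(T) = -121/20 (j(T) = -6 - 1/20 = -121/20)
Z(n, F) = sqrt(F**2 + n**2)
(2*(11 + Z(-1, 0)) + 141)*(j(1) + 188) = (2*(11 + sqrt(0**2 + (-1)**2)) + 141)*(-121/20 + 188) = (2*(11 + sqrt(0 + 1)) + 141)*(3639/20) = (2*(11 + sqrt(1)) + 141)*(3639/20) = (2*(11 + 1) + 141)*(3639/20) = (2*12 + 141)*(3639/20) = (24 + 141)*(3639/20) = 165*(3639/20) = 120087/4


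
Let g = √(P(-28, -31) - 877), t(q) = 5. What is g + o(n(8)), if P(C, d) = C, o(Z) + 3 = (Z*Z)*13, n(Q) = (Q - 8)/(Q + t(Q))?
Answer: -3 + I*√905 ≈ -3.0 + 30.083*I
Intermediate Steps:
n(Q) = (-8 + Q)/(5 + Q) (n(Q) = (Q - 8)/(Q + 5) = (-8 + Q)/(5 + Q))
o(Z) = -3 + 13*Z² (o(Z) = -3 + (Z*Z)*13 = -3 + Z²*13 = -3 + 13*Z²)
g = I*√905 (g = √(-28 - 877) = √(-905) = I*√905 ≈ 30.083*I)
g + o(n(8)) = I*√905 + (-3 + 13*((-8 + 8)/(5 + 8))²) = I*√905 + (-3 + 13*(0/13)²) = I*√905 + (-3 + 13*((1/13)*0)²) = I*√905 + (-3 + 13*0²) = I*√905 + (-3 + 13*0) = I*√905 + (-3 + 0) = I*√905 - 3 = -3 + I*√905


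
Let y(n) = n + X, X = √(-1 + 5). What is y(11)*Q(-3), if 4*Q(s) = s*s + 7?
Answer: 52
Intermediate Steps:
X = 2 (X = √4 = 2)
y(n) = 2 + n (y(n) = n + 2 = 2 + n)
Q(s) = 7/4 + s²/4 (Q(s) = (s*s + 7)/4 = (s² + 7)/4 = (7 + s²)/4 = 7/4 + s²/4)
y(11)*Q(-3) = (2 + 11)*(7/4 + (¼)*(-3)²) = 13*(7/4 + (¼)*9) = 13*(7/4 + 9/4) = 13*4 = 52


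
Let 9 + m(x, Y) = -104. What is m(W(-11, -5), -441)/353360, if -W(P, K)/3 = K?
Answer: -113/353360 ≈ -0.00031979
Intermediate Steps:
W(P, K) = -3*K
m(x, Y) = -113 (m(x, Y) = -9 - 104 = -113)
m(W(-11, -5), -441)/353360 = -113/353360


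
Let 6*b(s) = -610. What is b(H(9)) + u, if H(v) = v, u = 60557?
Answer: 181366/3 ≈ 60455.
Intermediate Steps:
b(s) = -305/3 (b(s) = (⅙)*(-610) = -305/3)
b(H(9)) + u = -305/3 + 60557 = 181366/3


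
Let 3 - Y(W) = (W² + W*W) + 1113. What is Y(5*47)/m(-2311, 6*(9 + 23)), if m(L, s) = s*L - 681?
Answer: 111560/444393 ≈ 0.25104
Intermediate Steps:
Y(W) = -1110 - 2*W² (Y(W) = 3 - ((W² + W*W) + 1113) = 3 - ((W² + W²) + 1113) = 3 - (2*W² + 1113) = 3 - (1113 + 2*W²) = 3 + (-1113 - 2*W²) = -1110 - 2*W²)
m(L, s) = -681 + L*s (m(L, s) = L*s - 681 = -681 + L*s)
Y(5*47)/m(-2311, 6*(9 + 23)) = (-1110 - 2*(5*47)²)/(-681 - 13866*(9 + 23)) = (-1110 - 2*235²)/(-681 - 13866*32) = (-1110 - 2*55225)/(-681 - 2311*192) = (-1110 - 110450)/(-681 - 443712) = -111560/(-444393) = -111560*(-1/444393) = 111560/444393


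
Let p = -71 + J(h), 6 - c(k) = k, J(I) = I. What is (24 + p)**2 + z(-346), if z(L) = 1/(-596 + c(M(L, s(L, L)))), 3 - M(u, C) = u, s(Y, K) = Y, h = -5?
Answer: 2539055/939 ≈ 2704.0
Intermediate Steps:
M(u, C) = 3 - u
c(k) = 6 - k
z(L) = 1/(-593 + L) (z(L) = 1/(-596 + (6 - (3 - L))) = 1/(-596 + (6 + (-3 + L))) = 1/(-596 + (3 + L)) = 1/(-593 + L))
p = -76 (p = -71 - 5 = -76)
(24 + p)**2 + z(-346) = (24 - 76)**2 + 1/(-593 - 346) = (-52)**2 + 1/(-939) = 2704 - 1/939 = 2539055/939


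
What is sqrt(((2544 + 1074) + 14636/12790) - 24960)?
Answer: 2*I*sqrt(218189041735)/6395 ≈ 146.09*I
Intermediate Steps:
sqrt(((2544 + 1074) + 14636/12790) - 24960) = sqrt((3618 + 14636*(1/12790)) - 24960) = sqrt((3618 + 7318/6395) - 24960) = sqrt(23144428/6395 - 24960) = sqrt(-136474772/6395) = 2*I*sqrt(218189041735)/6395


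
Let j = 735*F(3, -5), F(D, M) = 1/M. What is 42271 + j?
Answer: 42124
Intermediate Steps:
j = -147 (j = 735/(-5) = 735*(-1/5) = -147)
42271 + j = 42271 - 147 = 42124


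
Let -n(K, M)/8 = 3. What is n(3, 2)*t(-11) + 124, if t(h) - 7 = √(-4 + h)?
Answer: -44 - 24*I*√15 ≈ -44.0 - 92.952*I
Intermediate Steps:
n(K, M) = -24 (n(K, M) = -8*3 = -24)
t(h) = 7 + √(-4 + h)
n(3, 2)*t(-11) + 124 = -24*(7 + √(-4 - 11)) + 124 = -24*(7 + √(-15)) + 124 = -24*(7 + I*√15) + 124 = (-168 - 24*I*√15) + 124 = -44 - 24*I*√15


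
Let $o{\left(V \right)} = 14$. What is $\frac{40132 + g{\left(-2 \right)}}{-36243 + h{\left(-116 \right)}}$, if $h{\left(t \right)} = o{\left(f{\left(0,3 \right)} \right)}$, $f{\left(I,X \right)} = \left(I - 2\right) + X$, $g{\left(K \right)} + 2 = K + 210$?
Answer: $- \frac{40338}{36229} \approx -1.1134$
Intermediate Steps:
$g{\left(K \right)} = 208 + K$ ($g{\left(K \right)} = -2 + \left(K + 210\right) = -2 + \left(210 + K\right) = 208 + K$)
$f{\left(I,X \right)} = -2 + I + X$ ($f{\left(I,X \right)} = \left(-2 + I\right) + X = -2 + I + X$)
$h{\left(t \right)} = 14$
$\frac{40132 + g{\left(-2 \right)}}{-36243 + h{\left(-116 \right)}} = \frac{40132 + \left(208 - 2\right)}{-36243 + 14} = \frac{40132 + 206}{-36229} = 40338 \left(- \frac{1}{36229}\right) = - \frac{40338}{36229}$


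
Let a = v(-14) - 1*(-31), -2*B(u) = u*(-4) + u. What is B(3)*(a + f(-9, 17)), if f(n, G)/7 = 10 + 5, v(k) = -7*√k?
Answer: 612 - 63*I*√14/2 ≈ 612.0 - 117.86*I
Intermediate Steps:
B(u) = 3*u/2 (B(u) = -(u*(-4) + u)/2 = -(-4*u + u)/2 = -(-3)*u/2 = 3*u/2)
a = 31 - 7*I*√14 (a = -7*I*√14 - 1*(-31) = -7*I*√14 + 31 = 31 - 7*I*√14 ≈ 31.0 - 26.192*I)
f(n, G) = 105 (f(n, G) = 7*(10 + 5) = 7*15 = 105)
B(3)*(a + f(-9, 17)) = ((3/2)*3)*((31 - 7*I*√14) + 105) = 9*(136 - 7*I*√14)/2 = 612 - 63*I*√14/2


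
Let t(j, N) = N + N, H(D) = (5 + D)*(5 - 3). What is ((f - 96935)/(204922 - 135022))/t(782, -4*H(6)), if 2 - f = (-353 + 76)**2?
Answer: 86831/6151200 ≈ 0.014116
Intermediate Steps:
H(D) = 10 + 2*D (H(D) = (5 + D)*2 = 10 + 2*D)
f = -76727 (f = 2 - (-353 + 76)**2 = 2 - 1*(-277)**2 = 2 - 1*76729 = 2 - 76729 = -76727)
t(j, N) = 2*N
((f - 96935)/(204922 - 135022))/t(782, -4*H(6)) = ((-76727 - 96935)/(204922 - 135022))/((2*(-4*(10 + 2*6)))) = (-173662/69900)/((2*(-4*(10 + 12)))) = (-173662*1/69900)/((2*(-4*22))) = -86831/(34950*(2*(-88))) = -86831/34950/(-176) = -86831/34950*(-1/176) = 86831/6151200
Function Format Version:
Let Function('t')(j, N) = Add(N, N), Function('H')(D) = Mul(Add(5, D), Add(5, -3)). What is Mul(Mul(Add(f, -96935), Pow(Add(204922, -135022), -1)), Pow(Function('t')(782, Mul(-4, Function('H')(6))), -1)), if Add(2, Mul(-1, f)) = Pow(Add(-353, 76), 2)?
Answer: Rational(86831, 6151200) ≈ 0.014116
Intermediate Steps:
Function('H')(D) = Add(10, Mul(2, D)) (Function('H')(D) = Mul(Add(5, D), 2) = Add(10, Mul(2, D)))
f = -76727 (f = Add(2, Mul(-1, Pow(Add(-353, 76), 2))) = Add(2, Mul(-1, Pow(-277, 2))) = Add(2, Mul(-1, 76729)) = Add(2, -76729) = -76727)
Function('t')(j, N) = Mul(2, N)
Mul(Mul(Add(f, -96935), Pow(Add(204922, -135022), -1)), Pow(Function('t')(782, Mul(-4, Function('H')(6))), -1)) = Mul(Mul(Add(-76727, -96935), Pow(Add(204922, -135022), -1)), Pow(Mul(2, Mul(-4, Add(10, Mul(2, 6)))), -1)) = Mul(Mul(-173662, Pow(69900, -1)), Pow(Mul(2, Mul(-4, Add(10, 12))), -1)) = Mul(Mul(-173662, Rational(1, 69900)), Pow(Mul(2, Mul(-4, 22)), -1)) = Mul(Rational(-86831, 34950), Pow(Mul(2, -88), -1)) = Mul(Rational(-86831, 34950), Pow(-176, -1)) = Mul(Rational(-86831, 34950), Rational(-1, 176)) = Rational(86831, 6151200)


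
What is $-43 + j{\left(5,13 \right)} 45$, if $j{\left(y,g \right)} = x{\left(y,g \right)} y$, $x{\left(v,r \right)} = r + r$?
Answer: $5807$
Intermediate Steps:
$x{\left(v,r \right)} = 2 r$
$j{\left(y,g \right)} = 2 g y$
$-43 + j{\left(5,13 \right)} 45 = -43 + 2 \cdot 13 \cdot 5 \cdot 45 = -43 + 130 \cdot 45 = -43 + 5850 = 5807$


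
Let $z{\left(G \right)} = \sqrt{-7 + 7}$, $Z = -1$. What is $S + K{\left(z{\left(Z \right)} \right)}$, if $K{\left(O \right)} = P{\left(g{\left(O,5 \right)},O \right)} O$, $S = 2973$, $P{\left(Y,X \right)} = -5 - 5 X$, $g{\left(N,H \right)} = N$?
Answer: $2973$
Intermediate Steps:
$z{\left(G \right)} = 0$ ($z{\left(G \right)} = \sqrt{0} = 0$)
$K{\left(O \right)} = O \left(-5 - 5 O\right)$ ($K{\left(O \right)} = \left(-5 - 5 O\right) O = O \left(-5 - 5 O\right)$)
$S + K{\left(z{\left(Z \right)} \right)} = 2973 - 0 \left(1 + 0\right) = 2973 - 0 \cdot 1 = 2973 + 0 = 2973$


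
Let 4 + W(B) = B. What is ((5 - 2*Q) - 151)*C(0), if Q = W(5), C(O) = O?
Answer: 0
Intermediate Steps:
W(B) = -4 + B
Q = 1 (Q = -4 + 5 = 1)
((5 - 2*Q) - 151)*C(0) = ((5 - 2*1) - 151)*0 = ((5 - 2) - 151)*0 = (3 - 151)*0 = -148*0 = 0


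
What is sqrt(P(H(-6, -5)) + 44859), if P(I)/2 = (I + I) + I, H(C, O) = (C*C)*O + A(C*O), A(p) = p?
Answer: sqrt(43959) ≈ 209.66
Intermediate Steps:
H(C, O) = C*O + O*C**2 (H(C, O) = (C*C)*O + C*O = C**2*O + C*O = O*C**2 + C*O = C*O + O*C**2)
P(I) = 6*I (P(I) = 2*((I + I) + I) = 2*(2*I + I) = 2*(3*I) = 6*I)
sqrt(P(H(-6, -5)) + 44859) = sqrt(6*(-6*(-5)*(1 - 6)) + 44859) = sqrt(6*(-6*(-5)*(-5)) + 44859) = sqrt(6*(-150) + 44859) = sqrt(-900 + 44859) = sqrt(43959)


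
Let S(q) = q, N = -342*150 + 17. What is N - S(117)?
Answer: -51400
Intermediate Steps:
N = -51283 (N = -51300 + 17 = -51283)
N - S(117) = -51283 - 1*117 = -51283 - 117 = -51400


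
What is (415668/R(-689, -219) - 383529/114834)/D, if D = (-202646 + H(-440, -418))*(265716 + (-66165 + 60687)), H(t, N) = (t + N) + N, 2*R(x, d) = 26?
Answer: -15909277745/26407505865301704 ≈ -6.0245e-7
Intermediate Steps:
R(x, d) = 13 (R(x, d) = (1/2)*26 = 13)
H(t, N) = t + 2*N (H(t, N) = (N + t) + N = t + 2*N)
D = -53068253436 (D = (-202646 + (-440 + 2*(-418)))*(265716 + (-66165 + 60687)) = (-202646 + (-440 - 836))*(265716 - 5478) = (-202646 - 1276)*260238 = -203922*260238 = -53068253436)
(415668/R(-689, -219) - 383529/114834)/D = (415668/13 - 383529/114834)/(-53068253436) = (415668*(1/13) - 383529*1/114834)*(-1/53068253436) = (415668/13 - 127843/38278)*(-1/53068253436) = (15909277745/497614)*(-1/53068253436) = -15909277745/26407505865301704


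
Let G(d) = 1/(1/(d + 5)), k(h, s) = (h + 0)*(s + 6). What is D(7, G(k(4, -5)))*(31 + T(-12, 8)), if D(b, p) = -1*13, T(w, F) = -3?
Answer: -364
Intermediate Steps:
k(h, s) = h*(6 + s)
G(d) = 5 + d (G(d) = 1/(1/(5 + d)) = 5 + d)
D(b, p) = -13
D(7, G(k(4, -5)))*(31 + T(-12, 8)) = -13*(31 - 3) = -13*28 = -364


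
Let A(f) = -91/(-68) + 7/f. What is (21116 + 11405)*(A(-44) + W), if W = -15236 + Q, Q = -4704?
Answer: -14265468647/22 ≈ -6.4843e+8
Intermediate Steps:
A(f) = 91/68 + 7/f (A(f) = -91*(-1/68) + 7/f = 91/68 + 7/f)
W = -19940 (W = -15236 - 4704 = -19940)
(21116 + 11405)*(A(-44) + W) = (21116 + 11405)*((91/68 + 7/(-44)) - 19940) = 32521*((91/68 + 7*(-1/44)) - 19940) = 32521*((91/68 - 7/44) - 19940) = 32521*(441/374 - 19940) = 32521*(-7457119/374) = -14265468647/22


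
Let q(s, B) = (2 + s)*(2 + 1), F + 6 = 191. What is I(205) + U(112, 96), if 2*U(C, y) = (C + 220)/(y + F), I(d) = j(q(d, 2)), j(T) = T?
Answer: 174667/281 ≈ 621.59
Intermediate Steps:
F = 185 (F = -6 + 191 = 185)
q(s, B) = 6 + 3*s (q(s, B) = (2 + s)*3 = 6 + 3*s)
I(d) = 6 + 3*d
U(C, y) = (220 + C)/(2*(185 + y)) (U(C, y) = ((C + 220)/(y + 185))/2 = ((220 + C)/(185 + y))/2 = (220 + C)/(2*(185 + y)))
I(205) + U(112, 96) = (6 + 3*205) + (220 + 112)/(2*(185 + 96)) = (6 + 615) + (1/2)*332/281 = 621 + (1/2)*(1/281)*332 = 621 + 166/281 = 174667/281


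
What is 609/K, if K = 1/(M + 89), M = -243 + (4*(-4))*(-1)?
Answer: -84042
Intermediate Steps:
M = -227 (M = -243 - 16*(-1) = -243 + 16 = -227)
K = -1/138 (K = 1/(-227 + 89) = 1/(-138) = -1/138 ≈ -0.0072464)
609/K = 609/(-1/138) = 609*(-138) = -84042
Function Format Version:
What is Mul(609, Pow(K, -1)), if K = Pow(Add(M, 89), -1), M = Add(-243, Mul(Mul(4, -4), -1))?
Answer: -84042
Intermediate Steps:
M = -227 (M = Add(-243, Mul(-16, -1)) = Add(-243, 16) = -227)
K = Rational(-1, 138) (K = Pow(Add(-227, 89), -1) = Pow(-138, -1) = Rational(-1, 138) ≈ -0.0072464)
Mul(609, Pow(K, -1)) = Mul(609, Pow(Rational(-1, 138), -1)) = Mul(609, -138) = -84042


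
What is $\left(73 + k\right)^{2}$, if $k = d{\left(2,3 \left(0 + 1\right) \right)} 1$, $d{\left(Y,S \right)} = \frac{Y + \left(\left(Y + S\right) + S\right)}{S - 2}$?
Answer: $6889$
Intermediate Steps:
$d{\left(Y,S \right)} = \frac{2 S + 2 Y}{-2 + S}$ ($d{\left(Y,S \right)} = \frac{Y + \left(\left(S + Y\right) + S\right)}{-2 + S} = \frac{Y + \left(Y + 2 S\right)}{-2 + S} = \frac{2 S + 2 Y}{-2 + S}$)
$k = 10$ ($k = \frac{2 \left(3 \left(0 + 1\right) + 2\right)}{-2 + 3 \left(0 + 1\right)} 1 = \frac{2 \left(3 \cdot 1 + 2\right)}{-2 + 3 \cdot 1} \cdot 1 = \frac{2 \left(3 + 2\right)}{-2 + 3} \cdot 1 = 2 \cdot 1^{-1} \cdot 5 \cdot 1 = 2 \cdot 1 \cdot 5 \cdot 1 = 10 \cdot 1 = 10$)
$\left(73 + k\right)^{2} = \left(73 + 10\right)^{2} = 83^{2} = 6889$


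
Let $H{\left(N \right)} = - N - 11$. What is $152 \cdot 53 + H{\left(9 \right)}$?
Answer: $8036$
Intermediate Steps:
$H{\left(N \right)} = -11 - N$ ($H{\left(N \right)} = - N - 11 = -11 - N$)
$152 \cdot 53 + H{\left(9 \right)} = 152 \cdot 53 - 20 = 8056 - 20 = 8036$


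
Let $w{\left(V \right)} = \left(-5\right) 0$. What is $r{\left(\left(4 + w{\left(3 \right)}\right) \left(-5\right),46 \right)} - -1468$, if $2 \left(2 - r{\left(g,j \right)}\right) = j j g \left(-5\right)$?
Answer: $-104330$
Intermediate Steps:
$w{\left(V \right)} = 0$
$r{\left(g,j \right)} = 2 + \frac{5 g j^{2}}{2}$ ($r{\left(g,j \right)} = 2 - \frac{j j g \left(-5\right)}{2} = 2 - \frac{j^{2} g \left(-5\right)}{2} = 2 - \frac{g j^{2} \left(-5\right)}{2} = 2 - \frac{\left(-5\right) g j^{2}}{2} = 2 + \frac{5 g j^{2}}{2}$)
$r{\left(\left(4 + w{\left(3 \right)}\right) \left(-5\right),46 \right)} - -1468 = \left(2 + \frac{5 \left(4 + 0\right) \left(-5\right) 46^{2}}{2}\right) - -1468 = \left(2 + \frac{5}{2} \cdot 4 \left(-5\right) 2116\right) + 1468 = \left(2 + \frac{5}{2} \left(-20\right) 2116\right) + 1468 = \left(2 - 105800\right) + 1468 = -105798 + 1468 = -104330$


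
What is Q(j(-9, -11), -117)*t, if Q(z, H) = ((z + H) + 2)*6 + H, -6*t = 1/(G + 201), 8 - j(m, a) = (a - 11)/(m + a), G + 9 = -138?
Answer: 319/135 ≈ 2.3630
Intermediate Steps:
G = -147 (G = -9 - 138 = -147)
j(m, a) = 8 - (-11 + a)/(a + m) (j(m, a) = 8 - (a - 11)/(m + a) = 8 - (-11 + a)/(a + m))
t = -1/324 (t = -1/(6*(-147 + 201)) = -⅙/54 = -⅙*1/54 = -1/324 ≈ -0.0030864)
Q(z, H) = 12 + 6*z + 7*H (Q(z, H) = ((H + z) + 2)*6 + H = (2 + H + z)*6 + H = (12 + 6*H + 6*z) + H = 12 + 6*z + 7*H)
Q(j(-9, -11), -117)*t = (12 + 6*((11 + 7*(-11) + 8*(-9))/(-11 - 9)) + 7*(-117))*(-1/324) = (12 + 6*((11 - 77 - 72)/(-20)) - 819)*(-1/324) = (12 + 6*(-1/20*(-138)) - 819)*(-1/324) = (12 + 6*(69/10) - 819)*(-1/324) = (12 + 207/5 - 819)*(-1/324) = -3828/5*(-1/324) = 319/135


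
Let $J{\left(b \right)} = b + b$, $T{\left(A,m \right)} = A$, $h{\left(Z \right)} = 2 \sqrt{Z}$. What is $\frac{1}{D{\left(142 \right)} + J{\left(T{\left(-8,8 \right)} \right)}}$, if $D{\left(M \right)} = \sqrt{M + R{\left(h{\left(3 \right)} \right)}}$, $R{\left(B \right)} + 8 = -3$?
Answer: $- \frac{16}{125} - \frac{\sqrt{131}}{125} \approx -0.21956$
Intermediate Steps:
$R{\left(B \right)} = -11$ ($R{\left(B \right)} = -8 - 3 = -11$)
$D{\left(M \right)} = \sqrt{-11 + M}$ ($D{\left(M \right)} = \sqrt{M - 11} = \sqrt{-11 + M}$)
$J{\left(b \right)} = 2 b$
$\frac{1}{D{\left(142 \right)} + J{\left(T{\left(-8,8 \right)} \right)}} = \frac{1}{\sqrt{-11 + 142} + 2 \left(-8\right)} = \frac{1}{\sqrt{131} - 16} = \frac{1}{-16 + \sqrt{131}}$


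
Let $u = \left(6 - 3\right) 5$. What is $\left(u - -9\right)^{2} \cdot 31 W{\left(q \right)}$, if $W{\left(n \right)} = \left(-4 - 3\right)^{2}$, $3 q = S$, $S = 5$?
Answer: $874944$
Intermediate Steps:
$u = 15$ ($u = 3 \cdot 5 = 15$)
$q = \frac{5}{3}$ ($q = \frac{1}{3} \cdot 5 = \frac{5}{3} \approx 1.6667$)
$W{\left(n \right)} = 49$ ($W{\left(n \right)} = \left(-7\right)^{2} = 49$)
$\left(u - -9\right)^{2} \cdot 31 W{\left(q \right)} = \left(15 - -9\right)^{2} \cdot 31 \cdot 49 = \left(15 + \left(-3 + 12\right)\right)^{2} \cdot 31 \cdot 49 = \left(15 + 9\right)^{2} \cdot 31 \cdot 49 = 24^{2} \cdot 31 \cdot 49 = 576 \cdot 31 \cdot 49 = 17856 \cdot 49 = 874944$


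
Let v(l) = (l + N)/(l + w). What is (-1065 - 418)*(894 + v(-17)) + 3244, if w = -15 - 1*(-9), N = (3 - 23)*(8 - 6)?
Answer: -30503365/23 ≈ -1.3262e+6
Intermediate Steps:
N = -40 (N = -20*2 = -40)
w = -6 (w = -15 + 9 = -6)
v(l) = (-40 + l)/(-6 + l) (v(l) = (l - 40)/(l - 6) = (-40 + l)/(-6 + l))
(-1065 - 418)*(894 + v(-17)) + 3244 = (-1065 - 418)*(894 + (-40 - 17)/(-6 - 17)) + 3244 = -1483*(894 - 57/(-23)) + 3244 = -1483*(894 - 1/23*(-57)) + 3244 = -1483*(894 + 57/23) + 3244 = -1483*20619/23 + 3244 = -30577977/23 + 3244 = -30503365/23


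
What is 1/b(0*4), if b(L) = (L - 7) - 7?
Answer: -1/14 ≈ -0.071429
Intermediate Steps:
b(L) = -14 + L (b(L) = (-7 + L) - 7 = -14 + L)
1/b(0*4) = 1/(-14 + 0*4) = 1/(-14 + 0) = 1/(-14) = -1/14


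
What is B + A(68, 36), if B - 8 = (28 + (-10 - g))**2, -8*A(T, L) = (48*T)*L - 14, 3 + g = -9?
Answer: -55113/4 ≈ -13778.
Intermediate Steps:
g = -12 (g = -3 - 9 = -12)
A(T, L) = 7/4 - 6*L*T (A(T, L) = -((48*T)*L - 14)/8 = -(48*L*T - 14)/8 = -(-14 + 48*L*T)/8 = 7/4 - 6*L*T)
B = 908 (B = 8 + (28 + (-10 - 1*(-12)))**2 = 8 + (28 + (-10 + 12))**2 = 8 + (28 + 2)**2 = 8 + 30**2 = 8 + 900 = 908)
B + A(68, 36) = 908 + (7/4 - 6*36*68) = 908 + (7/4 - 14688) = 908 - 58745/4 = -55113/4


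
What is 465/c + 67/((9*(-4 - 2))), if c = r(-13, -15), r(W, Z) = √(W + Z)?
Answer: -67/54 - 465*I*√7/14 ≈ -1.2407 - 87.877*I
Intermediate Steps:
c = 2*I*√7 (c = √(-13 - 15) = √(-28) = 2*I*√7 ≈ 5.2915*I)
465/c + 67/((9*(-4 - 2))) = 465/((2*I*√7)) + 67/((9*(-4 - 2))) = 465*(-I*√7/14) + 67/((9*(-6))) = -465*I*√7/14 + 67/(-54) = -465*I*√7/14 + 67*(-1/54) = -465*I*√7/14 - 67/54 = -67/54 - 465*I*√7/14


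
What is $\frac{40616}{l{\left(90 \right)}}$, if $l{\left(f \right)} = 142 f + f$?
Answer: $\frac{20308}{6435} \approx 3.1559$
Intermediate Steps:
$l{\left(f \right)} = 143 f$
$\frac{40616}{l{\left(90 \right)}} = \frac{40616}{143 \cdot 90} = \frac{40616}{12870} = 40616 \cdot \frac{1}{12870} = \frac{20308}{6435}$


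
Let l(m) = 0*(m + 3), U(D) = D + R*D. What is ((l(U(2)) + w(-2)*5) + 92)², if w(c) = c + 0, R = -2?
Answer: 6724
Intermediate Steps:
U(D) = -D (U(D) = D - 2*D = -D)
l(m) = 0 (l(m) = 0*(3 + m) = 0)
w(c) = c
((l(U(2)) + w(-2)*5) + 92)² = ((0 - 2*5) + 92)² = ((0 - 10) + 92)² = (-10 + 92)² = 82² = 6724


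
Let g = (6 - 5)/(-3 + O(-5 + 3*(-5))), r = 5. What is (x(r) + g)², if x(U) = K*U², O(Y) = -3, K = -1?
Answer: 22801/36 ≈ 633.36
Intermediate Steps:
g = -⅙ (g = (6 - 5)/(-3 - 3) = 1/(-6) = 1*(-⅙) = -⅙ ≈ -0.16667)
x(U) = -U²
(x(r) + g)² = (-1*5² - ⅙)² = (-1*25 - ⅙)² = (-25 - ⅙)² = (-151/6)² = 22801/36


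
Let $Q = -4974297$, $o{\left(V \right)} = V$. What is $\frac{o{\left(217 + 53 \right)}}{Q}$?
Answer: $- \frac{90}{1658099} \approx -5.4279 \cdot 10^{-5}$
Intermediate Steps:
$\frac{o{\left(217 + 53 \right)}}{Q} = \frac{217 + 53}{-4974297} = 270 \left(- \frac{1}{4974297}\right) = - \frac{90}{1658099}$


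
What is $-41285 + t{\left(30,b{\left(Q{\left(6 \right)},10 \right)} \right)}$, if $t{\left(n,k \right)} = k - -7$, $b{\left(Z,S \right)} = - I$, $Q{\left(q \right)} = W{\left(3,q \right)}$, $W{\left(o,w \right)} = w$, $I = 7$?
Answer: $-41285$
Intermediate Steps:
$Q{\left(q \right)} = q$
$b{\left(Z,S \right)} = -7$ ($b{\left(Z,S \right)} = \left(-1\right) 7 = -7$)
$t{\left(n,k \right)} = 7 + k$ ($t{\left(n,k \right)} = k + 7 = 7 + k$)
$-41285 + t{\left(30,b{\left(Q{\left(6 \right)},10 \right)} \right)} = -41285 + \left(7 - 7\right) = -41285 + 0 = -41285$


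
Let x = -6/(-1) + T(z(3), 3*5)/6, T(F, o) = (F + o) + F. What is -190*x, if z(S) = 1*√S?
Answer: -1615 - 190*√3/3 ≈ -1724.7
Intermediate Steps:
z(S) = √S
T(F, o) = o + 2*F
x = 17/2 + √3/3 (x = -6/(-1) + (3*5 + 2*√3)/6 = -6*(-1) + (15 + 2*√3)*(⅙) = 6 + (5/2 + √3/3) = 17/2 + √3/3 ≈ 9.0773)
-190*x = -190*(17/2 + √3/3) = -1615 - 190*√3/3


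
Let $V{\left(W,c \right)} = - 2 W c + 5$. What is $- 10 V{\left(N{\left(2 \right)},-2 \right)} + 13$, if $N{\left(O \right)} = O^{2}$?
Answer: $-197$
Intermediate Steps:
$V{\left(W,c \right)} = 5 - 2 W c$ ($V{\left(W,c \right)} = - 2 W c + 5 = 5 - 2 W c$)
$- 10 V{\left(N{\left(2 \right)},-2 \right)} + 13 = - 10 \left(5 - 2 \cdot 2^{2} \left(-2\right)\right) + 13 = - 10 \left(5 - 8 \left(-2\right)\right) + 13 = - 10 \left(5 + 16\right) + 13 = \left(-10\right) 21 + 13 = -210 + 13 = -197$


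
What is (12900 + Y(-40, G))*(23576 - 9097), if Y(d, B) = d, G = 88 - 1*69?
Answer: 186199940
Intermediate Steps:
G = 19 (G = 88 - 69 = 19)
(12900 + Y(-40, G))*(23576 - 9097) = (12900 - 40)*(23576 - 9097) = 12860*14479 = 186199940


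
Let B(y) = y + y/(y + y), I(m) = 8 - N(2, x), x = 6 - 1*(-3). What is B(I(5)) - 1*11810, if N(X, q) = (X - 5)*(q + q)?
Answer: -23495/2 ≈ -11748.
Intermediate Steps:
x = 9 (x = 6 + 3 = 9)
N(X, q) = 2*q*(-5 + X) (N(X, q) = (-5 + X)*(2*q) = 2*q*(-5 + X))
I(m) = 62 (I(m) = 8 - 2*9*(-5 + 2) = 8 - 2*9*(-3) = 8 - 1*(-54) = 8 + 54 = 62)
B(y) = 1/2 + y (B(y) = y + y/((2*y)) = y + (1/(2*y))*y = y + 1/2 = 1/2 + y)
B(I(5)) - 1*11810 = (1/2 + 62) - 1*11810 = 125/2 - 11810 = -23495/2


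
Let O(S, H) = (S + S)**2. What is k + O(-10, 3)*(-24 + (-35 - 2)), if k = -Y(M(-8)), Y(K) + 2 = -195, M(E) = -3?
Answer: -24203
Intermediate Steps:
O(S, H) = 4*S**2 (O(S, H) = (2*S)**2 = 4*S**2)
Y(K) = -197 (Y(K) = -2 - 195 = -197)
k = 197 (k = -1*(-197) = 197)
k + O(-10, 3)*(-24 + (-35 - 2)) = 197 + (4*(-10)**2)*(-24 + (-35 - 2)) = 197 + (4*100)*(-24 - 37) = 197 + 400*(-61) = 197 - 24400 = -24203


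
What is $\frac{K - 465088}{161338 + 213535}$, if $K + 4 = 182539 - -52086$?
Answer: $- \frac{230467}{374873} \approx -0.61479$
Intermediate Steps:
$K = 234621$ ($K = -4 + \left(182539 - -52086\right) = -4 + \left(182539 + 52086\right) = -4 + 234625 = 234621$)
$\frac{K - 465088}{161338 + 213535} = \frac{234621 - 465088}{161338 + 213535} = - \frac{230467}{374873}$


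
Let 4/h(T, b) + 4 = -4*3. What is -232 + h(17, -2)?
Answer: -929/4 ≈ -232.25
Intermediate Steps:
h(T, b) = -¼ (h(T, b) = 4/(-4 - 4*3) = 4/(-4 - 12) = 4/(-16) = 4*(-1/16) = -¼)
-232 + h(17, -2) = -232 - ¼ = -929/4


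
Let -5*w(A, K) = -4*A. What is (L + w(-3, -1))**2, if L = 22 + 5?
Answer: 15129/25 ≈ 605.16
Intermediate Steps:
w(A, K) = 4*A/5 (w(A, K) = -(-4)*A/5 = 4*A/5)
L = 27
(L + w(-3, -1))**2 = (27 + (4/5)*(-3))**2 = (27 - 12/5)**2 = (123/5)**2 = 15129/25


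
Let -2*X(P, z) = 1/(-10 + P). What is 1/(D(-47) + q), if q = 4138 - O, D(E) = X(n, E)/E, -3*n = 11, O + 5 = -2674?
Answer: 3854/26272715 ≈ 0.00014669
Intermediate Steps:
O = -2679 (O = -5 - 2674 = -2679)
n = -11/3 (n = -⅓*11 = -11/3 ≈ -3.6667)
X(P, z) = -1/(2*(-10 + P))
D(E) = 3/(82*E) (D(E) = (-1/(-20 + 2*(-11/3)))/E = (-1/(-20 - 22/3))/E = (-1/(-82/3))/E = (-1*(-3/82))/E = 3/(82*E))
q = 6817 (q = 4138 - 1*(-2679) = 4138 + 2679 = 6817)
1/(D(-47) + q) = 1/((3/82)/(-47) + 6817) = 1/((3/82)*(-1/47) + 6817) = 1/(-3/3854 + 6817) = 1/(26272715/3854) = 3854/26272715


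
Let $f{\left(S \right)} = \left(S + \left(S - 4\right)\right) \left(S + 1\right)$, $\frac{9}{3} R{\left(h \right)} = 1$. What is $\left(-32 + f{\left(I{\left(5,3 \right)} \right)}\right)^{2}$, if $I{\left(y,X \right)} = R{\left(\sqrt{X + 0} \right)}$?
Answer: $\frac{107584}{81} \approx 1328.2$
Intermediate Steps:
$R{\left(h \right)} = \frac{1}{3}$ ($R{\left(h \right)} = \frac{1}{3} \cdot 1 = \frac{1}{3}$)
$I{\left(y,X \right)} = \frac{1}{3}$
$f{\left(S \right)} = \left(1 + S\right) \left(-4 + 2 S\right)$ ($f{\left(S \right)} = \left(S + \left(-4 + S\right)\right) \left(1 + S\right) = \left(-4 + 2 S\right) \left(1 + S\right) = \left(1 + S\right) \left(-4 + 2 S\right)$)
$\left(-32 + f{\left(I{\left(5,3 \right)} \right)}\right)^{2} = \left(-32 - \left(\frac{14}{3} - \frac{2}{9}\right)\right)^{2} = \left(-32 - \frac{40}{9}\right)^{2} = \left(- \frac{328}{9}\right)^{2} = \frac{107584}{81}$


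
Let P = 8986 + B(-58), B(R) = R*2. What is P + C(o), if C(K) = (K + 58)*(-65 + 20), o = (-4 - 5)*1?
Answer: 6665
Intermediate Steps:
B(R) = 2*R
P = 8870 (P = 8986 + 2*(-58) = 8986 - 116 = 8870)
o = -9 (o = -9*1 = -9)
C(K) = -2610 - 45*K (C(K) = (58 + K)*(-45) = -2610 - 45*K)
P + C(o) = 8870 + (-2610 - 45*(-9)) = 8870 + (-2610 + 405) = 8870 - 2205 = 6665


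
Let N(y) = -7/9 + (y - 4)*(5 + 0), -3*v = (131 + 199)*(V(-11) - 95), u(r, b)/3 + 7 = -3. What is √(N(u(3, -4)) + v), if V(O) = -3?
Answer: √95483/3 ≈ 103.00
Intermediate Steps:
u(r, b) = -30 (u(r, b) = -21 + 3*(-3) = -21 - 9 = -30)
v = 10780 (v = -(131 + 199)*(-3 - 95)/3 = -110*(-98) = -⅓*(-32340) = 10780)
N(y) = -187/9 + 5*y (N(y) = -7*⅑ + (-4 + y)*5 = -7/9 + (-20 + 5*y) = -187/9 + 5*y)
√(N(u(3, -4)) + v) = √((-187/9 + 5*(-30)) + 10780) = √((-187/9 - 150) + 10780) = √(-1537/9 + 10780) = √(95483/9) = √95483/3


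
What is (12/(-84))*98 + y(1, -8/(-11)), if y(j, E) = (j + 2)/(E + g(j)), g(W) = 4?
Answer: -695/52 ≈ -13.365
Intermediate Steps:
y(j, E) = (2 + j)/(4 + E) (y(j, E) = (j + 2)/(E + 4) = (2 + j)/(4 + E))
(12/(-84))*98 + y(1, -8/(-11)) = (12/(-84))*98 + (2 + 1)/(4 - 8/(-11)) = (12*(-1/84))*98 + 3/(4 - 8*(-1/11)) = -⅐*98 + 3/(4 + 8/11) = -14 + 3/(52/11) = -14 + (11/52)*3 = -14 + 33/52 = -695/52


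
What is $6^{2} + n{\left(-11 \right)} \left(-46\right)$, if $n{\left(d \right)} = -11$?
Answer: $542$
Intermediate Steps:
$6^{2} + n{\left(-11 \right)} \left(-46\right) = 6^{2} - -506 = 36 + 506 = 542$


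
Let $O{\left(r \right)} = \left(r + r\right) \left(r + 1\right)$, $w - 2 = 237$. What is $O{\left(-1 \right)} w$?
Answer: $0$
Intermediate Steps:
$w = 239$ ($w = 2 + 237 = 239$)
$O{\left(r \right)} = 2 r \left(1 + r\right)$
$O{\left(-1 \right)} w = 2 \left(-1\right) \left(1 - 1\right) 239 = 2 \left(-1\right) 0 \cdot 239 = 0 \cdot 239 = 0$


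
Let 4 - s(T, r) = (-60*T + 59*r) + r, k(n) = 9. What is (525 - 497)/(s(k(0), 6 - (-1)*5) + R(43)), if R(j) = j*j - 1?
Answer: 7/433 ≈ 0.016166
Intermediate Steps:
R(j) = -1 + j**2 (R(j) = j**2 - 1 = -1 + j**2)
s(T, r) = 4 - 60*r + 60*T (s(T, r) = 4 - ((-60*T + 59*r) + r) = 4 - (-60*T + 60*r) = 4 + (-60*r + 60*T) = 4 - 60*r + 60*T)
(525 - 497)/(s(k(0), 6 - (-1)*5) + R(43)) = (525 - 497)/((4 - 60*(6 - (-1)*5) + 60*9) + (-1 + 43**2)) = 28/((4 - 60*(6 - 1*(-5)) + 540) + (-1 + 1849)) = 28/((4 - 60*(6 + 5) + 540) + 1848) = 28/((4 - 60*11 + 540) + 1848) = 28/((4 - 660 + 540) + 1848) = 28/(-116 + 1848) = 28/1732 = 28*(1/1732) = 7/433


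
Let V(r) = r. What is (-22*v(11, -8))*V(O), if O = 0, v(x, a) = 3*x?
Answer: 0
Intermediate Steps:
(-22*v(11, -8))*V(O) = -66*11*0 = -22*33*0 = -726*0 = 0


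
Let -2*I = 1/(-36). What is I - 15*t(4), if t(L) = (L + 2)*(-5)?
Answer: 32401/72 ≈ 450.01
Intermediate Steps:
t(L) = -10 - 5*L (t(L) = (2 + L)*(-5) = -10 - 5*L)
I = 1/72 (I = -½/(-36) = -½*(-1/36) = 1/72 ≈ 0.013889)
I - 15*t(4) = 1/72 - 15*(-10 - 5*4) = 1/72 - 15*(-10 - 20) = 1/72 - 15*(-30) = 1/72 + 450 = 32401/72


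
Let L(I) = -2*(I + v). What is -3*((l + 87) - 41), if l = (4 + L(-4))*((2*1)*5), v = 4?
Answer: -258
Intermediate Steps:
L(I) = -8 - 2*I (L(I) = -2*(I + 4) = -2*(4 + I) = -8 - 2*I)
l = 40 (l = (4 + (-8 - 2*(-4)))*((2*1)*5) = (4 + (-8 + 8))*(2*5) = (4 + 0)*10 = 4*10 = 40)
-3*((l + 87) - 41) = -3*((40 + 87) - 41) = -3*(127 - 41) = -3*86 = -258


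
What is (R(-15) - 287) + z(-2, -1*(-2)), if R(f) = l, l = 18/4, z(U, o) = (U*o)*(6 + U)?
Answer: -597/2 ≈ -298.50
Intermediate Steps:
z(U, o) = U*o*(6 + U)
l = 9/2 (l = 18*(1/4) = 9/2 ≈ 4.5000)
R(f) = 9/2
(R(-15) - 287) + z(-2, -1*(-2)) = (9/2 - 287) - 2*(-1*(-2))*(6 - 2) = -565/2 - 2*2*4 = -565/2 - 16 = -597/2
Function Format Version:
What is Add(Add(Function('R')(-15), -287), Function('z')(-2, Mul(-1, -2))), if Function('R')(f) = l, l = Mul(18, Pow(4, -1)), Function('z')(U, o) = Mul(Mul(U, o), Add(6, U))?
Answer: Rational(-597, 2) ≈ -298.50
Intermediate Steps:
Function('z')(U, o) = Mul(U, o, Add(6, U))
l = Rational(9, 2) (l = Mul(18, Rational(1, 4)) = Rational(9, 2) ≈ 4.5000)
Function('R')(f) = Rational(9, 2)
Add(Add(Function('R')(-15), -287), Function('z')(-2, Mul(-1, -2))) = Add(Add(Rational(9, 2), -287), Mul(-2, Mul(-1, -2), Add(6, -2))) = Add(Rational(-565, 2), Mul(-2, 2, 4)) = Add(Rational(-565, 2), -16) = Rational(-597, 2)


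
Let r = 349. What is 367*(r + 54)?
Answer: 147901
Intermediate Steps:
367*(r + 54) = 367*(349 + 54) = 367*403 = 147901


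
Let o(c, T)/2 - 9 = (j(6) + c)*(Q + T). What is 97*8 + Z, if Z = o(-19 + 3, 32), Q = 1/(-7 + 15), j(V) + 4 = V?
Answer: -211/2 ≈ -105.50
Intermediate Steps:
j(V) = -4 + V
Q = ⅛ (Q = 1/8 = ⅛ ≈ 0.12500)
o(c, T) = 18 + 2*(2 + c)*(⅛ + T) (o(c, T) = 18 + 2*(((-4 + 6) + c)*(⅛ + T)) = 18 + 2*((2 + c)*(⅛ + T)) = 18 + 2*(2 + c)*(⅛ + T))
Z = -1763/2 (Z = 37/2 + 4*32 + (-19 + 3)/4 + 2*32*(-19 + 3) = 37/2 + 128 + (¼)*(-16) + 2*32*(-16) = 37/2 + 128 - 4 - 1024 = -1763/2 ≈ -881.50)
97*8 + Z = 97*8 - 1763/2 = 776 - 1763/2 = -211/2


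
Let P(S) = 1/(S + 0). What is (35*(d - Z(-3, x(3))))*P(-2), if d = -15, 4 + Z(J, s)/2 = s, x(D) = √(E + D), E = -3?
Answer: 245/2 ≈ 122.50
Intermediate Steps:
x(D) = √(-3 + D)
Z(J, s) = -8 + 2*s
P(S) = 1/S
(35*(d - Z(-3, x(3))))*P(-2) = (35*(-15 - (-8 + 2*√(-3 + 3))))/(-2) = (35*(-15 - (-8 + 2*√0)))*(-½) = (35*(-15 - (-8 + 2*0)))*(-½) = (35*(-15 - (-8 + 0)))*(-½) = (35*(-15 - 1*(-8)))*(-½) = (35*(-15 + 8))*(-½) = (35*(-7))*(-½) = -245*(-½) = 245/2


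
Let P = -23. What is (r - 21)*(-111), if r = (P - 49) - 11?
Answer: 11544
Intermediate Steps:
r = -83 (r = (-23 - 49) - 11 = -72 - 11 = -83)
(r - 21)*(-111) = (-83 - 21)*(-111) = -104*(-111) = 11544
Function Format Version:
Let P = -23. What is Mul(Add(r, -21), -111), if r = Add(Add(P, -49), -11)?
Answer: 11544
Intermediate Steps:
r = -83 (r = Add(Add(-23, -49), -11) = Add(-72, -11) = -83)
Mul(Add(r, -21), -111) = Mul(Add(-83, -21), -111) = Mul(-104, -111) = 11544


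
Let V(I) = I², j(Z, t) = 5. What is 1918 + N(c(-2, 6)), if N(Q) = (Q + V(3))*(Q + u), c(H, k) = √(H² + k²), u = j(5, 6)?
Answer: 2003 + 28*√10 ≈ 2091.5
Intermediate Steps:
u = 5
N(Q) = (5 + Q)*(9 + Q) (N(Q) = (Q + 3²)*(Q + 5) = (Q + 9)*(5 + Q) = (9 + Q)*(5 + Q) = (5 + Q)*(9 + Q))
1918 + N(c(-2, 6)) = 1918 + (45 + (√((-2)² + 6²))² + 14*√((-2)² + 6²)) = 1918 + (45 + (√(4 + 36))² + 14*√(4 + 36)) = 1918 + (45 + (√40)² + 14*√40) = 1918 + (45 + (2*√10)² + 14*(2*√10)) = 1918 + (45 + 40 + 28*√10) = 1918 + (85 + 28*√10) = 2003 + 28*√10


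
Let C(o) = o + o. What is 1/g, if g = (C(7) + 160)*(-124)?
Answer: -1/21576 ≈ -4.6348e-5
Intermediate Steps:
C(o) = 2*o
g = -21576 (g = (2*7 + 160)*(-124) = (14 + 160)*(-124) = 174*(-124) = -21576)
1/g = 1/(-21576) = -1/21576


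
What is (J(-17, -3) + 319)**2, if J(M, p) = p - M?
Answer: 110889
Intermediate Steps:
(J(-17, -3) + 319)**2 = ((-3 - 1*(-17)) + 319)**2 = ((-3 + 17) + 319)**2 = (14 + 319)**2 = 333**2 = 110889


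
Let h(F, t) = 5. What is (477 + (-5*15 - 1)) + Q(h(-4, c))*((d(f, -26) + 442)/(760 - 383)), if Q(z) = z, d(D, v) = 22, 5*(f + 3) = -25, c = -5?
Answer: 5293/13 ≈ 407.15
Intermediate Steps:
f = -8 (f = -3 + (⅕)*(-25) = -3 - 5 = -8)
(477 + (-5*15 - 1)) + Q(h(-4, c))*((d(f, -26) + 442)/(760 - 383)) = (477 + (-5*15 - 1)) + 5*((22 + 442)/(760 - 383)) = (477 + (-75 - 1)) + 5*(464/377) = (477 - 76) + 5*(464*(1/377)) = 401 + 5*(16/13) = 401 + 80/13 = 5293/13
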